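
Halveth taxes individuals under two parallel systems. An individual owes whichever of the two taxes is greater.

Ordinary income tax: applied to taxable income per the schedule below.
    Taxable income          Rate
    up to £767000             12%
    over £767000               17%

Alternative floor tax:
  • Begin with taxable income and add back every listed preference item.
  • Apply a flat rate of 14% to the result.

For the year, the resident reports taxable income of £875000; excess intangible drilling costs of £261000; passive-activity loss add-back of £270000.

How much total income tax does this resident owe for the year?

Ordinary income tax:
  £767000 × 12% = £92040
  £108000 × 17% = £18360
  → £110400

Alternative floor tax:
  Adjusted income: £875000 + £261000 + £270000 = £1406000
  £1406000 × 14% = £196840

£196840 > £110400, so the alternative floor tax is the binding amount.

£196840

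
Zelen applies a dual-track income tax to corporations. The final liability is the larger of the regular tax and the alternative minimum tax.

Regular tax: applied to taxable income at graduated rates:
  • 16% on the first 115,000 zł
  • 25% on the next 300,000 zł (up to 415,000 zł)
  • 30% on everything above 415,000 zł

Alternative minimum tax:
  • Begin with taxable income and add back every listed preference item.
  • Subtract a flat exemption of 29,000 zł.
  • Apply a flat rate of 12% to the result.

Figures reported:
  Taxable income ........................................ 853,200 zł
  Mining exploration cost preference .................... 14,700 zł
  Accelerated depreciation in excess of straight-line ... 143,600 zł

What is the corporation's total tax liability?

Regular tax:
  115,000 zł × 16% = 18,400 zł
  300,000 zł × 25% = 75,000 zł
  438,200 zł × 30% = 131,460 zł
  → 224,860 zł

Alternative minimum tax:
  Adjusted income: 853,200 zł + 14,700 zł + 143,600 zł = 1,011,500 zł
  Less exemption 29,000 zł → base 982,500 zł
  982,500 zł × 12% = 117,900 zł

224,860 zł > 117,900 zł, so the regular tax governs.

224,860 zł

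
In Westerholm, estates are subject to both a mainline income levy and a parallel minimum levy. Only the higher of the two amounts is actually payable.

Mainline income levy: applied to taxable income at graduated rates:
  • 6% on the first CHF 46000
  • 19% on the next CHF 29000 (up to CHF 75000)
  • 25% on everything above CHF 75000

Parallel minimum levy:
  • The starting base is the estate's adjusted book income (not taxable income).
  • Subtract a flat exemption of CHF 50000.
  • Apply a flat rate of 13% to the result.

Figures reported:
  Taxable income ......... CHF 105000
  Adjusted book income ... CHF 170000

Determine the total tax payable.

Mainline income levy:
  CHF 46000 × 6% = CHF 2760
  CHF 29000 × 19% = CHF 5510
  CHF 30000 × 25% = CHF 7500
  → CHF 15770

Parallel minimum levy:
  Base (adjusted book income): CHF 170000
  Less exemption CHF 50000 → base CHF 120000
  CHF 120000 × 13% = CHF 15600

CHF 15770 > CHF 15600, so the mainline income levy governs.

CHF 15770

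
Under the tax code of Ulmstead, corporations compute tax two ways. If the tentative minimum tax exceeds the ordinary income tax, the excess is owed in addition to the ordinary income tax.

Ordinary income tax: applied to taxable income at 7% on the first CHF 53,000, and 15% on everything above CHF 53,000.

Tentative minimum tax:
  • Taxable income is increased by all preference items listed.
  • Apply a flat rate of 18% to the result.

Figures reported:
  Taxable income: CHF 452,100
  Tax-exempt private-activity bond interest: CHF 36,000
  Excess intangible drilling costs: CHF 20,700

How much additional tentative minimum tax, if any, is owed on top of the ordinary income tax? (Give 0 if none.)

CHF 28,009

Tentative minimum tax:
  Adjusted income: CHF 452,100 + CHF 36,000 + CHF 20,700 = CHF 508,800
  CHF 508,800 × 18% = CHF 91,584

Ordinary income tax:
  CHF 53,000 × 7% = CHF 3,710
  CHF 399,100 × 15% = CHF 59,865
  → CHF 63,575

Excess of tentative minimum tax over ordinary income tax: CHF 91,584 − CHF 63,575 = CHF 28,009.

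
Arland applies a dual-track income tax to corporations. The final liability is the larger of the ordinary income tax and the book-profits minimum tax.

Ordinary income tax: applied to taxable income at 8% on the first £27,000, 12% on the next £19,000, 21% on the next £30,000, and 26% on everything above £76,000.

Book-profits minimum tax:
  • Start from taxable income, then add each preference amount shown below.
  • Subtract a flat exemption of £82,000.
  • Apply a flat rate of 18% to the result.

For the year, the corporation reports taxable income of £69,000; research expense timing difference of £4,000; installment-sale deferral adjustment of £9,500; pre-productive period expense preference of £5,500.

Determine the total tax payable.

Ordinary income tax:
  £27,000 × 8% = £2,160
  £19,000 × 12% = £2,280
  £23,000 × 21% = £4,830
  → £9,270

Book-profits minimum tax:
  Adjusted income: £69,000 + £4,000 + £9,500 + £5,500 = £88,000
  Less exemption £82,000 → base £6,000
  £6,000 × 18% = £1,080

£9,270 > £1,080, so the ordinary income tax governs.

£9,270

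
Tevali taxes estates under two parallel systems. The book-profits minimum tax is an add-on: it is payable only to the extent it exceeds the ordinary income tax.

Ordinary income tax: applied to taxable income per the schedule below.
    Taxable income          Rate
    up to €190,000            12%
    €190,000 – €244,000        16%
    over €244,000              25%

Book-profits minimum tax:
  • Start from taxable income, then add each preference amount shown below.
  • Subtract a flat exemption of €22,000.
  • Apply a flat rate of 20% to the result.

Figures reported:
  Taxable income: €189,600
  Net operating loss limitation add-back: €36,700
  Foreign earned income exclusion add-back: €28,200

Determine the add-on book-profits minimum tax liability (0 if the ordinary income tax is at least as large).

€23,748

Ordinary income tax:
  €189,600 × 12% = €22,752

Book-profits minimum tax:
  Adjusted income: €189,600 + €36,700 + €28,200 = €254,500
  Less exemption €22,000 → base €232,500
  €232,500 × 20% = €46,500

Excess of book-profits minimum tax over ordinary income tax: €46,500 − €22,752 = €23,748.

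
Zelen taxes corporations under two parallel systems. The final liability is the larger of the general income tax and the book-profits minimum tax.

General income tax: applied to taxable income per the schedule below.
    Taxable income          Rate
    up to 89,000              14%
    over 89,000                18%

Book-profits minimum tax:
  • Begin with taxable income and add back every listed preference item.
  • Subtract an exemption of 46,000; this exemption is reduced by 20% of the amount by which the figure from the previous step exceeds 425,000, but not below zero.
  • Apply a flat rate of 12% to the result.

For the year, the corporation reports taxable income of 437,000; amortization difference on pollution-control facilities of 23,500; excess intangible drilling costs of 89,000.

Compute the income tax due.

75,100

Book-profits minimum tax:
  Adjusted income: 437,000 + 23,500 + 89,000 = 549,500
  Exemption: 46,000 − 20% × (549,500 − 425,000) = 46,000 − 24,900 = 21,100
  Base: 549,500 − 21,100 = 528,400
  528,400 × 12% = 63,408

General income tax:
  89,000 × 14% = 12,460
  348,000 × 18% = 62,640
  → 75,100

75,100 > 63,408, so the general income tax governs.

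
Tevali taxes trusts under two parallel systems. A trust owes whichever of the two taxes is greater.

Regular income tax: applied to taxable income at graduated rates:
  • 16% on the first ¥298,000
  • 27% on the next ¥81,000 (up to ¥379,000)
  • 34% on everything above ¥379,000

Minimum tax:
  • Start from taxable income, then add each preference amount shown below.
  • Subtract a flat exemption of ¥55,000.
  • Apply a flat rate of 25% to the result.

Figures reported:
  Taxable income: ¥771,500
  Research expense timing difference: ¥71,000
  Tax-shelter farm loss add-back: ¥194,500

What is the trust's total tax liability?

¥245,500

Minimum tax:
  Adjusted income: ¥771,500 + ¥71,000 + ¥194,500 = ¥1,037,000
  Less exemption ¥55,000 → base ¥982,000
  ¥982,000 × 25% = ¥245,500

Regular income tax:
  ¥298,000 × 16% = ¥47,680
  ¥81,000 × 27% = ¥21,870
  ¥392,500 × 34% = ¥133,450
  → ¥203,000

¥245,500 > ¥203,000, so the minimum tax is the binding amount.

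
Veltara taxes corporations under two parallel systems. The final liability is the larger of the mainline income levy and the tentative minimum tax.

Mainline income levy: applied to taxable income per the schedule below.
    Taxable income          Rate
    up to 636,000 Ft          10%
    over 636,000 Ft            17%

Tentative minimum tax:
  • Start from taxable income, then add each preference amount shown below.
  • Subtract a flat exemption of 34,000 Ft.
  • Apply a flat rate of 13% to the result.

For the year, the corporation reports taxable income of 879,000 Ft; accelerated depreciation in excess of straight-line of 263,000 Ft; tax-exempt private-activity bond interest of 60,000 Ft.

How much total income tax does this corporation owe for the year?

Mainline income levy:
  636,000 Ft × 10% = 63,600 Ft
  243,000 Ft × 17% = 41,310 Ft
  → 104,910 Ft

Tentative minimum tax:
  Adjusted income: 879,000 Ft + 263,000 Ft + 60,000 Ft = 1,202,000 Ft
  Less exemption 34,000 Ft → base 1,168,000 Ft
  1,168,000 Ft × 13% = 151,840 Ft

151,840 Ft > 104,910 Ft, so the tentative minimum tax is the binding amount.

151,840 Ft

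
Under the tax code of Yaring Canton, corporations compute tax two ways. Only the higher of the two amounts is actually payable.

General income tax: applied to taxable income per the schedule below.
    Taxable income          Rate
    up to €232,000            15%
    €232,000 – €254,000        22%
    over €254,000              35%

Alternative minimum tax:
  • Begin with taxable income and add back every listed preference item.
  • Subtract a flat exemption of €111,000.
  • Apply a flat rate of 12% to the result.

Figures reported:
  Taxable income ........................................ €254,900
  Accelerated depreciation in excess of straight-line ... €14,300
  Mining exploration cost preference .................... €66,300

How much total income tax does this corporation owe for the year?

General income tax:
  €232,000 × 15% = €34,800
  €22,000 × 22% = €4,840
  €900 × 35% = €315
  → €39,955

Alternative minimum tax:
  Adjusted income: €254,900 + €14,300 + €66,300 = €335,500
  Less exemption €111,000 → base €224,500
  €224,500 × 12% = €26,940

€39,955 > €26,940, so the general income tax governs.

€39,955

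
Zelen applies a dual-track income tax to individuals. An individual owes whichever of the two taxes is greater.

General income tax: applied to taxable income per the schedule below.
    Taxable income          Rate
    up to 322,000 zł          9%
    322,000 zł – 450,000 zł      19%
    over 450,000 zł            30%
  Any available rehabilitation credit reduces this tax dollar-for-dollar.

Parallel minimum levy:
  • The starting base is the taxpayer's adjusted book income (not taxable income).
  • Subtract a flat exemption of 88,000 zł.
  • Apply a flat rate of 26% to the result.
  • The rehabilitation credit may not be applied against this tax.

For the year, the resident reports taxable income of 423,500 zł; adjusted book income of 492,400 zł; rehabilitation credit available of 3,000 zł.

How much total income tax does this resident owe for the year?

105,144 zł

General income tax:
  322,000 zł × 9% = 28,980 zł
  101,500 zł × 19% = 19,285 zł
  → 48,265 zł
  Less rehabilitation credit 3,000 zł → 45,265 zł

Parallel minimum levy:
  Base (adjusted book income): 492,400 zł
  Less exemption 88,000 zł → base 404,400 zł
  404,400 zł × 26% = 105,144 zł

105,144 zł > 45,265 zł, so the parallel minimum levy is the binding amount.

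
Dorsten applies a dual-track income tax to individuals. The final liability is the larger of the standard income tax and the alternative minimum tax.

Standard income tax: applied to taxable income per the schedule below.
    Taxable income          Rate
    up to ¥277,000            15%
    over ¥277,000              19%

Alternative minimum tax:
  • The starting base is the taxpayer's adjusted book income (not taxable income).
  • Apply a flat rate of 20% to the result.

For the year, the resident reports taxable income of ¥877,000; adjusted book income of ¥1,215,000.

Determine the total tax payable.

Standard income tax:
  ¥277,000 × 15% = ¥41,550
  ¥600,000 × 19% = ¥114,000
  → ¥155,550

Alternative minimum tax:
  Base (adjusted book income): ¥1,215,000
  ¥1,215,000 × 20% = ¥243,000

¥243,000 > ¥155,550, so the alternative minimum tax is the binding amount.

¥243,000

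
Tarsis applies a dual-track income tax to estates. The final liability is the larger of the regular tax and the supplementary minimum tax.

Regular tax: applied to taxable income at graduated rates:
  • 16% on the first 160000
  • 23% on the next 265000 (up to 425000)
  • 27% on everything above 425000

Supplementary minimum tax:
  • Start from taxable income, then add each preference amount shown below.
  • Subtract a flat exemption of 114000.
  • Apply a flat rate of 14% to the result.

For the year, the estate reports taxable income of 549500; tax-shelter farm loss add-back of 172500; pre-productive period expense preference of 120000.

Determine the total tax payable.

Regular tax:
  160000 × 16% = 25600
  265000 × 23% = 60950
  124500 × 27% = 33615
  → 120165

Supplementary minimum tax:
  Adjusted income: 549500 + 172500 + 120000 = 842000
  Less exemption 114000 → base 728000
  728000 × 14% = 101920

120165 > 101920, so the regular tax governs.

120165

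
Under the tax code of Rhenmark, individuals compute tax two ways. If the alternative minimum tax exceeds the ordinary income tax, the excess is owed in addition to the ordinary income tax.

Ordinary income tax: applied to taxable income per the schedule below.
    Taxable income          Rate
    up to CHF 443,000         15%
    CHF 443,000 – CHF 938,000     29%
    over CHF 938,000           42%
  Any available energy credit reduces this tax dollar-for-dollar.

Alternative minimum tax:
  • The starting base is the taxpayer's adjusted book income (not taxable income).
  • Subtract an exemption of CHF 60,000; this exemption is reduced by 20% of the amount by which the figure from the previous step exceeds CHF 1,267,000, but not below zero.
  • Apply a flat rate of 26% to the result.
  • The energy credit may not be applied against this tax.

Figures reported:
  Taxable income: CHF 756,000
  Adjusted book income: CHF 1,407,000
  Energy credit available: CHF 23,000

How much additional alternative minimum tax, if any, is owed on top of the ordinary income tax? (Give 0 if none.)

CHF 223,280

Ordinary income tax:
  CHF 443,000 × 15% = CHF 66,450
  CHF 313,000 × 29% = CHF 90,770
  → CHF 157,220
  Less energy credit CHF 23,000 → CHF 134,220

Alternative minimum tax:
  Base (adjusted book income): CHF 1,407,000
  Exemption: CHF 60,000 − 20% × (CHF 1,407,000 − CHF 1,267,000) = CHF 60,000 − CHF 28,000 = CHF 32,000
  Base: CHF 1,407,000 − CHF 32,000 = CHF 1,375,000
  CHF 1,375,000 × 26% = CHF 357,500

Excess of alternative minimum tax over ordinary income tax: CHF 357,500 − CHF 134,220 = CHF 223,280.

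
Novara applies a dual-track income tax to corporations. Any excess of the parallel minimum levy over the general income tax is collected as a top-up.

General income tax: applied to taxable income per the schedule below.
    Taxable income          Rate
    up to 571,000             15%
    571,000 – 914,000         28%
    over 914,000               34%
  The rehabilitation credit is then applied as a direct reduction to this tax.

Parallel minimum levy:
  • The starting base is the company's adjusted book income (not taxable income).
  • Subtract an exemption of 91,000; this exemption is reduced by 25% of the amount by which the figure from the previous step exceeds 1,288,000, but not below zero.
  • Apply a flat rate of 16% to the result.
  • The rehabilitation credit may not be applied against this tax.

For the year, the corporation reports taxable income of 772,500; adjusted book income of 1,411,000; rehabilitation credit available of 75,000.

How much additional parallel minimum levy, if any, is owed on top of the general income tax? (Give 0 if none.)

149,050

Parallel minimum levy:
  Base (adjusted book income): 1,411,000
  Exemption: 91,000 − 25% × (1,411,000 − 1,288,000) = 91,000 − 30,750 = 60,250
  Base: 1,411,000 − 60,250 = 1,350,750
  1,350,750 × 16% = 216,120

General income tax:
  571,000 × 15% = 85,650
  201,500 × 28% = 56,420
  → 142,070
  Less rehabilitation credit 75,000 → 67,070

Excess of parallel minimum levy over general income tax: 216,120 − 67,070 = 149,050.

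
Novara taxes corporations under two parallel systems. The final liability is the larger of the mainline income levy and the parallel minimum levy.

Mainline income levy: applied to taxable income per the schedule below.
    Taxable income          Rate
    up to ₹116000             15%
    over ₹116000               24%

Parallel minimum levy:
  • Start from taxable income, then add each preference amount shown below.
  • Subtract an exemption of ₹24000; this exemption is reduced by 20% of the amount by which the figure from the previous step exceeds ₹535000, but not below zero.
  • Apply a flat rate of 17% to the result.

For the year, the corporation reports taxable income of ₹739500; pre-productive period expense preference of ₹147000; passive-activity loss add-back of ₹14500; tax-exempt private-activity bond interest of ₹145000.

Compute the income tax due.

Mainline income levy:
  ₹116000 × 15% = ₹17400
  ₹623500 × 24% = ₹149640
  → ₹167040

Parallel minimum levy:
  Adjusted income: ₹739500 + ₹147000 + ₹14500 + ₹145000 = ₹1046000
  Exemption: 20% × (₹1046000 − ₹535000) = ₹102200 ≥ ₹24000, so the exemption is fully phased out
  Base: ₹1046000 − ₹0 = ₹1046000
  ₹1046000 × 17% = ₹177820

₹177820 > ₹167040, so the parallel minimum levy is the binding amount.

₹177820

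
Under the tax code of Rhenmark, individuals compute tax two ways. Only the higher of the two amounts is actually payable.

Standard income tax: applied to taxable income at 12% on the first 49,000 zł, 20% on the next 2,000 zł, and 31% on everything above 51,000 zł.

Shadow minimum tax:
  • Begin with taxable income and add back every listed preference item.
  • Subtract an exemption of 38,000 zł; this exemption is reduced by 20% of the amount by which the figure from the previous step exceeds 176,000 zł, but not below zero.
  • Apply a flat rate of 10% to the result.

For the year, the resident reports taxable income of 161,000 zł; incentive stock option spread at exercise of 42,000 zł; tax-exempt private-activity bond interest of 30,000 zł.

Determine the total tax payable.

40,380 zł

Standard income tax:
  49,000 zł × 12% = 5,880 zł
  2,000 zł × 20% = 400 zł
  110,000 zł × 31% = 34,100 zł
  → 40,380 zł

Shadow minimum tax:
  Adjusted income: 161,000 zł + 42,000 zł + 30,000 zł = 233,000 zł
  Exemption: 38,000 zł − 20% × (233,000 zł − 176,000 zł) = 38,000 zł − 11,400 zł = 26,600 zł
  Base: 233,000 zł − 26,600 zł = 206,400 zł
  206,400 zł × 10% = 20,640 zł

40,380 zł > 20,640 zł, so the standard income tax governs.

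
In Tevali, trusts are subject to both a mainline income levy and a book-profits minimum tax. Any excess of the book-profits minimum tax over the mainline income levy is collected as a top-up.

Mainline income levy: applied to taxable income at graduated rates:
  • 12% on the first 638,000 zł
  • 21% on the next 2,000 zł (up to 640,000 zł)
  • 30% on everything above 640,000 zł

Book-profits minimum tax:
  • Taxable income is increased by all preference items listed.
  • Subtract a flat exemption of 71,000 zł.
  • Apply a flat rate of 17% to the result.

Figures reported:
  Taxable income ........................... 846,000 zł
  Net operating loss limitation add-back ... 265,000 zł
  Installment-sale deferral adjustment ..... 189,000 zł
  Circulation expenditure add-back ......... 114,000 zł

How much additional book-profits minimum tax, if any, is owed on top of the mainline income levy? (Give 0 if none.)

Book-profits minimum tax:
  Adjusted income: 846,000 zł + 265,000 zł + 189,000 zł + 114,000 zł = 1,414,000 zł
  Less exemption 71,000 zł → base 1,343,000 zł
  1,343,000 zł × 17% = 228,310 zł

Mainline income levy:
  638,000 zł × 12% = 76,560 zł
  2,000 zł × 21% = 420 zł
  206,000 zł × 30% = 61,800 zł
  → 138,780 zł

Excess of book-profits minimum tax over mainline income levy: 228,310 zł − 138,780 zł = 89,530 zł.

89,530 zł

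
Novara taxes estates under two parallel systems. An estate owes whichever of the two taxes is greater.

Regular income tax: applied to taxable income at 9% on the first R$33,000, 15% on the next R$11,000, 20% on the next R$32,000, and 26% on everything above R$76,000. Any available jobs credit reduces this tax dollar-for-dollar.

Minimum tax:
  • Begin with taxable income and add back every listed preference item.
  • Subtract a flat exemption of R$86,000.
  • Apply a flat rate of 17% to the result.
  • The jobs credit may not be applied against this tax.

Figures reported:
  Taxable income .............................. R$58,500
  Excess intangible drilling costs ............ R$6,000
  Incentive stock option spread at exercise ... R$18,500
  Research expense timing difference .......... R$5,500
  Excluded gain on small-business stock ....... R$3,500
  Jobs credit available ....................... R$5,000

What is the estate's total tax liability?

R$2,520

Regular income tax:
  R$33,000 × 9% = R$2,970
  R$11,000 × 15% = R$1,650
  R$14,500 × 20% = R$2,900
  → R$7,520
  Less jobs credit R$5,000 → R$2,520

Minimum tax:
  Adjusted income: R$58,500 + R$6,000 + R$18,500 + R$5,500 + R$3,500 = R$92,000
  Less exemption R$86,000 → base R$6,000
  R$6,000 × 17% = R$1,020

R$2,520 > R$1,020, so the regular income tax governs.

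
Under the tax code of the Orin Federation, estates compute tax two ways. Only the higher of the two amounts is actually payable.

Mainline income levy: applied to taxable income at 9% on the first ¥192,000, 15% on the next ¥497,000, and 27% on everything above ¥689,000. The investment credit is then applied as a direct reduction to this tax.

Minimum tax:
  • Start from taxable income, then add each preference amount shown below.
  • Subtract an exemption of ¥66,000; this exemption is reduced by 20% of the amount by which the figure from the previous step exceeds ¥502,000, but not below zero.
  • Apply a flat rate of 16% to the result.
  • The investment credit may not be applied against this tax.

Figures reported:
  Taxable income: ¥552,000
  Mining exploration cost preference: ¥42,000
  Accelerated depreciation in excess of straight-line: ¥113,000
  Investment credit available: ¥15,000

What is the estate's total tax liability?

¥109,120

Minimum tax:
  Adjusted income: ¥552,000 + ¥42,000 + ¥113,000 = ¥707,000
  Exemption: ¥66,000 − 20% × (¥707,000 − ¥502,000) = ¥66,000 − ¥41,000 = ¥25,000
  Base: ¥707,000 − ¥25,000 = ¥682,000
  ¥682,000 × 16% = ¥109,120

Mainline income levy:
  ¥192,000 × 9% = ¥17,280
  ¥360,000 × 15% = ¥54,000
  → ¥71,280
  Less investment credit ¥15,000 → ¥56,280

¥109,120 > ¥56,280, so the minimum tax is the binding amount.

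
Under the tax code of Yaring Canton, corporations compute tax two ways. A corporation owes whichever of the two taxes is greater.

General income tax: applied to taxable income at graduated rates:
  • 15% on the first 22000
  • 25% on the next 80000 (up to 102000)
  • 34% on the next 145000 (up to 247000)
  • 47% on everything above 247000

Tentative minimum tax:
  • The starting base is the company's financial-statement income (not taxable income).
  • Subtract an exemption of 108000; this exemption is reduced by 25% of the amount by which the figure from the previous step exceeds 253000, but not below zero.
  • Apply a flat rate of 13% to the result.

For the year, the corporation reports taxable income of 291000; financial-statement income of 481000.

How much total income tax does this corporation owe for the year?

93280

Tentative minimum tax:
  Base (financial-statement income): 481000
  Exemption: 108000 − 25% × (481000 − 253000) = 108000 − 57000 = 51000
  Base: 481000 − 51000 = 430000
  430000 × 13% = 55900

General income tax:
  22000 × 15% = 3300
  80000 × 25% = 20000
  145000 × 34% = 49300
  44000 × 47% = 20680
  → 93280

93280 > 55900, so the general income tax governs.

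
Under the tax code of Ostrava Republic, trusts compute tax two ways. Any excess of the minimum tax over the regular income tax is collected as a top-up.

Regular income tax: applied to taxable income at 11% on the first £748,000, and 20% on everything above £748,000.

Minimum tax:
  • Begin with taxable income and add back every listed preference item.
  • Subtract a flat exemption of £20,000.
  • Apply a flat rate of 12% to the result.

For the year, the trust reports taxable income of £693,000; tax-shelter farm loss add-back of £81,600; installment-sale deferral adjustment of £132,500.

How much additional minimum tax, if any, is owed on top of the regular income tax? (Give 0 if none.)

£30,222

Regular income tax:
  £693,000 × 11% = £76,230

Minimum tax:
  Adjusted income: £693,000 + £81,600 + £132,500 = £907,100
  Less exemption £20,000 → base £887,100
  £887,100 × 12% = £106,452

Excess of minimum tax over regular income tax: £106,452 − £76,230 = £30,222.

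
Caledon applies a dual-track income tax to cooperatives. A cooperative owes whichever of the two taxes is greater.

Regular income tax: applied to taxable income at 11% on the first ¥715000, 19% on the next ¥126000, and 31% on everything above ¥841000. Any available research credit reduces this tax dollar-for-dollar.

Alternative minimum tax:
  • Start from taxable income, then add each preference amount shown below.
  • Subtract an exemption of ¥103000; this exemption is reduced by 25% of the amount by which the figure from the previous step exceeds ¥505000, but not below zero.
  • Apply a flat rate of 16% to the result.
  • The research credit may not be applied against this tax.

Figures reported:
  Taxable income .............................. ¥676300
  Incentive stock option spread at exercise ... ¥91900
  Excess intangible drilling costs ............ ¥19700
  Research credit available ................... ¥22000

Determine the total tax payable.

¥120900

Regular income tax:
  ¥676300 × 11% = ¥74393
  Less research credit ¥22000 → ¥52393

Alternative minimum tax:
  Adjusted income: ¥676300 + ¥91900 + ¥19700 = ¥787900
  Exemption: ¥103000 − 25% × (¥787900 − ¥505000) = ¥103000 − ¥70725 = ¥32275
  Base: ¥787900 − ¥32275 = ¥755625
  ¥755625 × 16% = ¥120900

¥120900 > ¥52393, so the alternative minimum tax is the binding amount.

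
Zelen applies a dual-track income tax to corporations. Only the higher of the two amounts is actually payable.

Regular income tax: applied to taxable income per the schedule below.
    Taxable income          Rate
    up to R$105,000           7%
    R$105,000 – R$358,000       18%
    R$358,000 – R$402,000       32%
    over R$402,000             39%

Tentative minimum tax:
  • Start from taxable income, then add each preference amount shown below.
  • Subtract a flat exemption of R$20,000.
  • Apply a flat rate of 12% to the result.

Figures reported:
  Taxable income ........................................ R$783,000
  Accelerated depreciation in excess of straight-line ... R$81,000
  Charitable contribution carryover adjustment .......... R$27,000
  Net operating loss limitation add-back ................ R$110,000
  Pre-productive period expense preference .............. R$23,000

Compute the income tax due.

Tentative minimum tax:
  Adjusted income: R$783,000 + R$81,000 + R$27,000 + R$110,000 + R$23,000 = R$1,024,000
  Less exemption R$20,000 → base R$1,004,000
  R$1,004,000 × 12% = R$120,480

Regular income tax:
  R$105,000 × 7% = R$7,350
  R$253,000 × 18% = R$45,540
  R$44,000 × 32% = R$14,080
  R$381,000 × 39% = R$148,590
  → R$215,560

R$215,560 > R$120,480, so the regular income tax governs.

R$215,560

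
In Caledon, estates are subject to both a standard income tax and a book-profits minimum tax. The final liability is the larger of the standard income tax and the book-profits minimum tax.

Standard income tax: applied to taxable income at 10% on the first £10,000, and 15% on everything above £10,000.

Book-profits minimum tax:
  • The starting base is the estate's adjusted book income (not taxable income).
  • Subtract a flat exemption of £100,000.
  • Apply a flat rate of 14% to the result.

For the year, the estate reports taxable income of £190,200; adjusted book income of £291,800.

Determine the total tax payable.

Standard income tax:
  £10,000 × 10% = £1,000
  £180,200 × 15% = £27,030
  → £28,030

Book-profits minimum tax:
  Base (adjusted book income): £291,800
  Less exemption £100,000 → base £191,800
  £191,800 × 14% = £26,852

£28,030 > £26,852, so the standard income tax governs.

£28,030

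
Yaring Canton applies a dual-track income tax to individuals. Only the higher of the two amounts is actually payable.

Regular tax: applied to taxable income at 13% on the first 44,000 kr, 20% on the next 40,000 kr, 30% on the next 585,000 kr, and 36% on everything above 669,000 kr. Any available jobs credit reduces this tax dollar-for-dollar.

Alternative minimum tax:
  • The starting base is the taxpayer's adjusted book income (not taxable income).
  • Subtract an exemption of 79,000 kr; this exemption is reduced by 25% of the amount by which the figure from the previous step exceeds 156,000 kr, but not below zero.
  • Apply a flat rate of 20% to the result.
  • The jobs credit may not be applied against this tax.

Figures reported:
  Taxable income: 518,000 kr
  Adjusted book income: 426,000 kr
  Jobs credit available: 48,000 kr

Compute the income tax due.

Alternative minimum tax:
  Base (adjusted book income): 426,000 kr
  Exemption: 79,000 kr − 25% × (426,000 kr − 156,000 kr) = 79,000 kr − 67,500 kr = 11,500 kr
  Base: 426,000 kr − 11,500 kr = 414,500 kr
  414,500 kr × 20% = 82,900 kr

Regular tax:
  44,000 kr × 13% = 5,720 kr
  40,000 kr × 20% = 8,000 kr
  434,000 kr × 30% = 130,200 kr
  → 143,920 kr
  Less jobs credit 48,000 kr → 95,920 kr

95,920 kr > 82,900 kr, so the regular tax governs.

95,920 kr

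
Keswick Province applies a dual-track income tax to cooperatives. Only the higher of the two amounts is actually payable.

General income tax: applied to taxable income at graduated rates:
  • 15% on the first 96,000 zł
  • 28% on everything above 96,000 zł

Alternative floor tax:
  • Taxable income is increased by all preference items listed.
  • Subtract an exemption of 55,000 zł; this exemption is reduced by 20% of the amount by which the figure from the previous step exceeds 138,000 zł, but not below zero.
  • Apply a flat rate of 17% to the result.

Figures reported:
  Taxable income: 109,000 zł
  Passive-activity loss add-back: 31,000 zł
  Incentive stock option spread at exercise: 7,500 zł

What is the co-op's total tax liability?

18,040 zł

Alternative floor tax:
  Adjusted income: 109,000 zł + 31,000 zł + 7,500 zł = 147,500 zł
  Exemption: 55,000 zł − 20% × (147,500 zł − 138,000 zł) = 55,000 zł − 1,900 zł = 53,100 zł
  Base: 147,500 zł − 53,100 zł = 94,400 zł
  94,400 zł × 17% = 16,048 zł

General income tax:
  96,000 zł × 15% = 14,400 zł
  13,000 zł × 28% = 3,640 zł
  → 18,040 zł

18,040 zł > 16,048 zł, so the general income tax governs.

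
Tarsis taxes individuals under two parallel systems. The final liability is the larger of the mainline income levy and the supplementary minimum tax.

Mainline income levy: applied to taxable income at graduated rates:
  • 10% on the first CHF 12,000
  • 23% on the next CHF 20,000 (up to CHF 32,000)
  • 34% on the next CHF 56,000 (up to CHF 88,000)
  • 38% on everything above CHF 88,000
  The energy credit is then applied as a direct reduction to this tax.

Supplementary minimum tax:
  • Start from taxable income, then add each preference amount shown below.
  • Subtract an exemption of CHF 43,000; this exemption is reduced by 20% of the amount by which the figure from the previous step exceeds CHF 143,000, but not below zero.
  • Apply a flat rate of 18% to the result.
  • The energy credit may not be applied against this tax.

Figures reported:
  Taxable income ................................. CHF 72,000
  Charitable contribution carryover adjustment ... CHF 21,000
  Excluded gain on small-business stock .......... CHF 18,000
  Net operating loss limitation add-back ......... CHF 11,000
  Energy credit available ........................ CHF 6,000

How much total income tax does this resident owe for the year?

CHF 14,220

Mainline income levy:
  CHF 12,000 × 10% = CHF 1,200
  CHF 20,000 × 23% = CHF 4,600
  CHF 40,000 × 34% = CHF 13,600
  → CHF 19,400
  Less energy credit CHF 6,000 → CHF 13,400

Supplementary minimum tax:
  Adjusted income: CHF 72,000 + CHF 21,000 + CHF 18,000 + CHF 11,000 = CHF 122,000
  Exemption: CHF 122,000 ≤ CHF 143,000, so full CHF 43,000 applies
  Base: CHF 122,000 − CHF 43,000 = CHF 79,000
  CHF 79,000 × 18% = CHF 14,220

CHF 14,220 > CHF 13,400, so the supplementary minimum tax is the binding amount.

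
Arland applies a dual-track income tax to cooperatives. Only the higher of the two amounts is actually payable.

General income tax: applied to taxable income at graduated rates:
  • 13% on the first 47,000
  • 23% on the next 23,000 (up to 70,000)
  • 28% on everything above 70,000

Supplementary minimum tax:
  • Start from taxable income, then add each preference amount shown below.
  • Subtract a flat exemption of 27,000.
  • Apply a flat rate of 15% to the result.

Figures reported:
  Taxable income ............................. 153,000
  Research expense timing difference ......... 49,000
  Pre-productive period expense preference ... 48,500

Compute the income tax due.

General income tax:
  47,000 × 13% = 6,110
  23,000 × 23% = 5,290
  83,000 × 28% = 23,240
  → 34,640

Supplementary minimum tax:
  Adjusted income: 153,000 + 49,000 + 48,500 = 250,500
  Less exemption 27,000 → base 223,500
  223,500 × 15% = 33,525

34,640 > 33,525, so the general income tax governs.

34,640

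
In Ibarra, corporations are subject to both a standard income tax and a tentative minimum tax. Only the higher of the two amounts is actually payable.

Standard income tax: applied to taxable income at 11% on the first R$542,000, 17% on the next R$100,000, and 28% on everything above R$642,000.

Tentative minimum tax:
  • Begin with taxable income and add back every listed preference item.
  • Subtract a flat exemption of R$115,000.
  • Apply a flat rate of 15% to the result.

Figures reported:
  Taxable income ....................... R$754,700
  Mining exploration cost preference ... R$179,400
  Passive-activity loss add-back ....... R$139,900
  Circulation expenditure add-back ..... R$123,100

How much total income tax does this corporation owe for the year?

Tentative minimum tax:
  Adjusted income: R$754,700 + R$179,400 + R$139,900 + R$123,100 = R$1,197,100
  Less exemption R$115,000 → base R$1,082,100
  R$1,082,100 × 15% = R$162,315

Standard income tax:
  R$542,000 × 11% = R$59,620
  R$100,000 × 17% = R$17,000
  R$112,700 × 28% = R$31,556
  → R$108,176

R$162,315 > R$108,176, so the tentative minimum tax is the binding amount.

R$162,315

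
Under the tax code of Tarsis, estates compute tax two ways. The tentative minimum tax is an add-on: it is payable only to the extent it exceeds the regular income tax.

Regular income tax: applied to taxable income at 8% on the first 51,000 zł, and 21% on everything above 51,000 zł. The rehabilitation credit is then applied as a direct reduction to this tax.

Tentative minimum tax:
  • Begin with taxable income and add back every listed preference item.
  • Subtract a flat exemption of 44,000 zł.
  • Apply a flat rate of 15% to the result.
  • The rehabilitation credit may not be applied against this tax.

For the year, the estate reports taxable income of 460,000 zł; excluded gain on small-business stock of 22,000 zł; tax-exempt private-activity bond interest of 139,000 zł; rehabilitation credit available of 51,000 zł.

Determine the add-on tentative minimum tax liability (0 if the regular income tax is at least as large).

Regular income tax:
  51,000 zł × 8% = 4,080 zł
  409,000 zł × 21% = 85,890 zł
  → 89,970 zł
  Less rehabilitation credit 51,000 zł → 38,970 zł

Tentative minimum tax:
  Adjusted income: 460,000 zł + 22,000 zł + 139,000 zł = 621,000 zł
  Less exemption 44,000 zł → base 577,000 zł
  577,000 zł × 15% = 86,550 zł

Excess of tentative minimum tax over regular income tax: 86,550 zł − 38,970 zł = 47,580 zł.

47,580 zł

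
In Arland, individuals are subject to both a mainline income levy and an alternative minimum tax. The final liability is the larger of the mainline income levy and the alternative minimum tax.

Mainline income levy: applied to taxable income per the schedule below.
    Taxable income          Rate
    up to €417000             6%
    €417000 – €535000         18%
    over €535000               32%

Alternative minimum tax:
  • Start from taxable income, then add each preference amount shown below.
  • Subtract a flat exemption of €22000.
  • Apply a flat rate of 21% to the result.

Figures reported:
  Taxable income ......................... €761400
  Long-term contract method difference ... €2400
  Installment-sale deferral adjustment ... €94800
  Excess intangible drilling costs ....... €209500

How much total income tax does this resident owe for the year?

€219681

Mainline income levy:
  €417000 × 6% = €25020
  €118000 × 18% = €21240
  €226400 × 32% = €72448
  → €118708

Alternative minimum tax:
  Adjusted income: €761400 + €2400 + €94800 + €209500 = €1068100
  Less exemption €22000 → base €1046100
  €1046100 × 21% = €219681

€219681 > €118708, so the alternative minimum tax is the binding amount.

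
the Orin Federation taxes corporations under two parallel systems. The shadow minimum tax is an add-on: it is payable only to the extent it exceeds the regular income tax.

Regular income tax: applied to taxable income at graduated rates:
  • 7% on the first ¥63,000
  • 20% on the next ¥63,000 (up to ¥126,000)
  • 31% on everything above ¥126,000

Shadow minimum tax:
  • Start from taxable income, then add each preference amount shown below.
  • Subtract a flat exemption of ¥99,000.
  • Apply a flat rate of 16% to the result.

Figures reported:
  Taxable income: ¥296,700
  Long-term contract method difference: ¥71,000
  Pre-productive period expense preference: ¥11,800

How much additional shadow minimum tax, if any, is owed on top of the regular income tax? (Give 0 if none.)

Shadow minimum tax:
  Adjusted income: ¥296,700 + ¥71,000 + ¥11,800 = ¥379,500
  Less exemption ¥99,000 → base ¥280,500
  ¥280,500 × 16% = ¥44,880

Regular income tax:
  ¥63,000 × 7% = ¥4,410
  ¥63,000 × 20% = ¥12,600
  ¥170,700 × 31% = ¥52,917
  → ¥69,927

¥44,880 ≤ ¥69,927, so no add-on is due.

¥0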